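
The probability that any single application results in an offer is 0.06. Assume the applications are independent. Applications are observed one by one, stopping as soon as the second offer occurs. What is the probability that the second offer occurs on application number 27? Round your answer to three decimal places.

0.020

Y = trial on which the second success occurs; negative binomial, r=2, p=0.06.
P(Y=27) = C(26,1) · p^2 · (1−p)^25
= 26 · 0.0036 · 0.21291 = 0.01993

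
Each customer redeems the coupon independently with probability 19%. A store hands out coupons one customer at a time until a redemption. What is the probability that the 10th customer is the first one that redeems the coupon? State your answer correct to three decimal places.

0.029

Geometric (trials to first success), p = 0.19.
P(Y = 10) = (1−p)^9 · p = 0.15009 · 0.19 = 0.02852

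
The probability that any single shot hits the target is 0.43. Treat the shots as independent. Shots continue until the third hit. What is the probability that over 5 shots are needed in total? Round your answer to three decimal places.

0.630

Needing more than 5 shots ⇔ fewer than 3 successes in the first 5. With X ~ Binomial(5, 0.43), P(Y > 5) = P(X ≤ 2).
  k=0: C(5,0)·0.43^0·0.57^5 = 0.06017
  k=1: C(5,1)·0.43^1·0.57^4 = 0.22695
  k=2: C(5,2)·0.43^2·0.57^3 = 0.34242
P(X ≤ 2) = 0.62955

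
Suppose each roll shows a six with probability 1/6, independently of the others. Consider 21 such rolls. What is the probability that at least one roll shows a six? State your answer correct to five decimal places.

P(at least one) = 1 − P(none) = 1 − (1 − 0.166667)^21
= 1 − 0.0217367 = 0.9782633

0.97826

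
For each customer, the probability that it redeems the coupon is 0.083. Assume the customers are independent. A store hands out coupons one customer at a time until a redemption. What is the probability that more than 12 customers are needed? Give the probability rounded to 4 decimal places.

0.3535

Y = number of customers to the first success; geometric, p = 0.083.
P(Y > 12) = P(first 12 all fail) = (1−p)^12 = 0.353535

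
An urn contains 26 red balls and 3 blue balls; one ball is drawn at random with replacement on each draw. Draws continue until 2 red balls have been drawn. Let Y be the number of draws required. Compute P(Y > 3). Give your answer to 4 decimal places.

Needing more than 3 draws ⇔ fewer than 2 successes in the first 3. With X ~ Binomial(3, 0.896552), P(Y > 3) = P(X ≤ 1).
  k=0: C(3,0)·0.896552^0·0.103448^3 = 0.001107
  k=1: C(3,1)·0.896552^1·0.103448^2 = 0.028783
P(X ≤ 1) = 0.029891

0.0299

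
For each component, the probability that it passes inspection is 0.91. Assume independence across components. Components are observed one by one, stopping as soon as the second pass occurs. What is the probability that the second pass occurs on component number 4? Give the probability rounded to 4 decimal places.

0.0201

Y = trial on which the second success occurs; negative binomial, r=2, p=0.91.
P(Y=4) = C(3,1) · p^2 · (1−p)^2
= 3 · 0.8281 · 0.0081 = 0.020123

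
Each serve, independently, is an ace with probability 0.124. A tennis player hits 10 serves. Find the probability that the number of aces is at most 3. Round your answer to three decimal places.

0.973

X ~ Binomial(10, 0.124); P(X ≤ 3) = Σ C(10,k) p^k (1−p)^(10−k) over k:
  k=0: C(10,0)·0.124^0·0.876^10 = 0.26610
  k=1: C(10,1)·0.124^1·0.876^9 = 0.37667
  k=2: C(10,2)·0.124^2·0.876^8 = 0.23993
  k=3: C(10,3)·0.124^3·0.876^7 = 0.09057
Total = 0.97327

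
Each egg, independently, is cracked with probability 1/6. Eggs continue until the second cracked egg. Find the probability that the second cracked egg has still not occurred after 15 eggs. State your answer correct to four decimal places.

0.2596

Needing more than 15 eggs ⇔ fewer than 2 successes in the first 15. With X ~ Binomial(15, 0.166667), P(Y > 15) = P(X ≤ 1).
  k=0: C(15,0)·0.166667^0·0.833333^15 = 0.064905
  k=1: C(15,1)·0.166667^1·0.833333^14 = 0.194716
P(X ≤ 1) = 0.259622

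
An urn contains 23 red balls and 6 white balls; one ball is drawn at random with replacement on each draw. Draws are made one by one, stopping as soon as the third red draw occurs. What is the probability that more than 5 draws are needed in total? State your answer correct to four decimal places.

0.0634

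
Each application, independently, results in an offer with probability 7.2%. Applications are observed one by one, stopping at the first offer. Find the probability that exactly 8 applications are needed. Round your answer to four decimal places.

Geometric (trials to first success), p = 0.072.
P(Y = 8) = (1−p)^7 · p = 0.5927 · 0.072 = 0.042674

0.0427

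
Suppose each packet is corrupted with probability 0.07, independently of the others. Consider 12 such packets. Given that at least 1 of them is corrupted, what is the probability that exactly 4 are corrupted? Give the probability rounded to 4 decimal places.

X ~ Binomial(12, 0.07). Want P(X=4 | X≥1) = P(X=4) / P(X≥1).
P(X=4) = C(12,4)·0.07^4·0.93^8 = 0.006651
P(X≥1) = 1 − 0.418596 = 0.581404
Ratio = 0.006651 / 0.581404 = 0.011439

0.0114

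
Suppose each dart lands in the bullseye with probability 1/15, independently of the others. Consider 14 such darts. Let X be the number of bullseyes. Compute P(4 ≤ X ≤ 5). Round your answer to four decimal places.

0.0113

X ~ Binomial(14, 0.066667); P(4 ≤ X ≤ 5) = Σ C(14,k) p^k (1−p)^(14−k) over k:
  k=4: C(14,4)·0.066667^4·0.933333^10 = 0.009918
  k=5: C(14,5)·0.066667^5·0.933333^9 = 0.001417
Total = 0.011335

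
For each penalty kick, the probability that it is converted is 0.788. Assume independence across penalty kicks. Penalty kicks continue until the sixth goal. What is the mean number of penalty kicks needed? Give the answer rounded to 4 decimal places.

7.6142

Y = total penalty kicks until the sixth success; negative binomial with r=6, p=0.788.
E[Y] = r / p = 6 / 0.788 = 7.614213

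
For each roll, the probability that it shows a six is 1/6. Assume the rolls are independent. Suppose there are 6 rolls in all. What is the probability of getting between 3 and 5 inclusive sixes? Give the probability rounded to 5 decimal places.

0.06226

X ~ Binomial(6, 0.166667); P(3 ≤ X ≤ 5) = Σ C(6,k) p^k (1−p)^(6−k) over k:
  k=3: C(6,3)·0.166667^3·0.833333^3 = 0.0535837
  k=4: C(6,4)·0.166667^4·0.833333^2 = 0.0080376
  k=5: C(6,5)·0.166667^5·0.833333^1 = 0.0006430
Total = 0.0622642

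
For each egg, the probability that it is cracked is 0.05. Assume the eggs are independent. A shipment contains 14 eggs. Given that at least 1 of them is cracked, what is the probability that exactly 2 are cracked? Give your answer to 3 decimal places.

X ~ Binomial(14, 0.05). Want P(X=2 | X≥1) = P(X=2) / P(X≥1).
P(X=2) = C(14,2)·0.05^2·0.95^12 = 0.12293
P(X≥1) = 1 − 0.48767 = 0.51233
Ratio = 0.12293 / 0.51233 = 0.23995

0.240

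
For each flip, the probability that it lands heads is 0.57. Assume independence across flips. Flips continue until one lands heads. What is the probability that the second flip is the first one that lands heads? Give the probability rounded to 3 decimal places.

0.245

Geometric (trials to first success), p = 0.57.
P(Y = 2) = (1−p)^1 · p = 0.43 · 0.57 = 0.24510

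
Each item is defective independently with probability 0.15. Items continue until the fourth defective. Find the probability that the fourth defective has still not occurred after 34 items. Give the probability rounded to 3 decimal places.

Needing more than 34 items ⇔ fewer than 4 successes in the first 34. With X ~ Binomial(34, 0.15), P(Y > 34) = P(X ≤ 3).
  k=0: C(34,0)·0.15^0·0.85^34 = 0.00398
  k=1: C(34,1)·0.15^1·0.85^33 = 0.02390
  k=2: C(34,2)·0.15^2·0.85^32 = 0.06959
  k=3: C(34,3)·0.15^3·0.85^31 = 0.13099
P(X ≤ 3) = 0.22847

0.228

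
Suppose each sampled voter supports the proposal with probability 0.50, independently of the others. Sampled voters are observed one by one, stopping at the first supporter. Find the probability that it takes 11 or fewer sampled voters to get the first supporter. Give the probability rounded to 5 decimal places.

0.99951

Y = number of sampled voters to the first success; geometric, p = 0.50.
P(Y ≤ 11) = 1 − (1−p)^11 = 1 − 0.0004883 = 0.9995117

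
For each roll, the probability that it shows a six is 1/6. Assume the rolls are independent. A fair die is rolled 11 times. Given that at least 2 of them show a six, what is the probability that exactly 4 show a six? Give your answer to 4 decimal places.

0.1248

X ~ Binomial(11, 0.166667). Want P(X=4 | X≥2) = P(X=4) / P(X≥2).
P(X=4) = C(11,4)·0.166667^4·0.833333^7 = 0.071062
P(X≥2) = 1 − 0.134588 − 0.296094 = 0.569318
Ratio = 0.071062 / 0.569318 = 0.124820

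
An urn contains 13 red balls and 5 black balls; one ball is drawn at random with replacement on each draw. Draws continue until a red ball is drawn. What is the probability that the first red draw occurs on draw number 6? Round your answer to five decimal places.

0.00119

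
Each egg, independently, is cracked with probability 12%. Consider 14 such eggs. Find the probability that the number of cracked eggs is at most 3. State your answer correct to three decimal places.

0.923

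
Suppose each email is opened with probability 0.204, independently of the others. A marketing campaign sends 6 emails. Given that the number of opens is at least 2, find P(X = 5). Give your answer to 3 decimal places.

0.005

X ~ Binomial(6, 0.204). Want P(X=5 | X≥2) = P(X=5) / P(X≥2).
P(X=5) = C(6,5)·0.204^5·0.796^1 = 0.00169
P(X≥2) = 1 − 0.25438 − 0.39115 = 0.35447
Ratio = 0.00169 / 0.35447 = 0.00476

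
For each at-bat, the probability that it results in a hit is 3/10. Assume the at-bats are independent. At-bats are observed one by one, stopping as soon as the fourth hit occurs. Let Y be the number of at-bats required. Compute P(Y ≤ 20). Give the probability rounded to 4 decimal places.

0.8929

Finishing within 20 at-bats ⇔ at least 4 successes in the first 20. With X ~ Binomial(20, 0.30), P(Y ≤ 20) = 1 − P(X ≤ 3).
  k=0: C(20,0)·0.30^0·0.70^20 = 0.000798
  k=1: C(20,1)·0.30^1·0.70^19 = 0.006839
  k=2: C(20,2)·0.30^2·0.70^18 = 0.027846
  k=3: C(20,3)·0.30^3·0.70^17 = 0.071604
1 − 0.107087 = 0.892913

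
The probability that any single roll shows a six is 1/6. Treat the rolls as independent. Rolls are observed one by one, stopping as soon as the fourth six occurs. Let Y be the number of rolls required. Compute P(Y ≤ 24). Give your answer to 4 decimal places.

0.5845

Finishing within 24 rolls ⇔ at least 4 successes in the first 24. With X ~ Binomial(24, 0.166667), P(Y ≤ 24) = 1 − P(X ≤ 3).
  k=0: C(24,0)·0.166667^0·0.833333^24 = 0.012579
  k=1: C(24,1)·0.166667^1·0.833333^23 = 0.060380
  k=2: C(24,2)·0.166667^2·0.833333^22 = 0.138873
  k=3: C(24,3)·0.166667^3·0.833333^21 = 0.203681
1 − 0.415513 = 0.584487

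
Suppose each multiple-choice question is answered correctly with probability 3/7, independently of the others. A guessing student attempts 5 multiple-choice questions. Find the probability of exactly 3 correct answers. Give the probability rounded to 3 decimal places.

0.257

X ~ Binomial(n=5, p=0.428571).
P(X=3) = C(5,3) · p^3 · (1−p)^2
= 10 · 0.078717 · 0.32653 = 0.25704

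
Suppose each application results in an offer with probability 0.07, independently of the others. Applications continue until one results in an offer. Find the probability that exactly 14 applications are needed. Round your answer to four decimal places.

Geometric (trials to first success), p = 0.07.
P(Y = 14) = (1−p)^13 · p = 0.38929 · 0.07 = 0.027251

0.0273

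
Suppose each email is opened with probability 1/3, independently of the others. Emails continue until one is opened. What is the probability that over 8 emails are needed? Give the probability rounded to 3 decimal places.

Y = number of emails to the first success; geometric, p = 0.333333.
P(Y > 8) = P(first 8 all fail) = (1−p)^8 = 0.03902

0.039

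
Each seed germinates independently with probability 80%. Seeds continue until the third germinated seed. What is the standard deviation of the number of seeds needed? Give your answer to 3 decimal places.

0.968

Y = total seeds until the third success; negative binomial with r=3, p=0.80.
SD(Y) = √[r(1−p)/p²] = √(0.93750) = 0.96825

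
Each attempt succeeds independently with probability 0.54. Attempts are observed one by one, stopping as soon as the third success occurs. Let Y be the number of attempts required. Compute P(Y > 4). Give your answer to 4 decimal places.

0.6252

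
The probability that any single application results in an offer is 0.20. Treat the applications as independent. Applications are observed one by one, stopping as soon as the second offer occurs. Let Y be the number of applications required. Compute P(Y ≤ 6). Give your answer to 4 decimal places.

Finishing within 6 applications ⇔ at least 2 successes in the first 6. With X ~ Binomial(6, 0.20), P(Y ≤ 6) = 1 − P(X ≤ 1).
  k=0: C(6,0)·0.20^0·0.80^6 = 0.262144
  k=1: C(6,1)·0.20^1·0.80^5 = 0.393216
1 − 0.655360 = 0.344640

0.3446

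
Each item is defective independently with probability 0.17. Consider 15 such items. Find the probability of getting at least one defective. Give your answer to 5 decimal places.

0.93888

P(at least one) = 1 − P(none) = 1 − (1 − 0.17)^15
= 1 − 0.0611183 = 0.9388817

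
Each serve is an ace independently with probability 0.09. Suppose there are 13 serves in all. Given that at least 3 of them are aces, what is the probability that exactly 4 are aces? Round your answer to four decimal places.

0.1905

X ~ Binomial(13, 0.09). Want P(X=4 | X≥3) = P(X=4) / P(X≥3).
P(X=4) = C(13,4)·0.09^4·0.91^9 = 0.020075
P(X≥3) = 1 − 0.293453 − 0.377296 − 0.223890 = 0.105361
Ratio = 0.020075 / 0.105361 = 0.190533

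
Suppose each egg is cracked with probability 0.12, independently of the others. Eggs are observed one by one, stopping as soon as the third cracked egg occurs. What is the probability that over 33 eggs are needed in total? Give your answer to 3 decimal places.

Needing more than 33 eggs ⇔ fewer than 3 successes in the first 33. With X ~ Binomial(33, 0.12), P(Y > 33) = P(X ≤ 2).
  k=0: C(33,0)·0.12^0·0.88^33 = 0.01472
  k=1: C(33,1)·0.12^1·0.88^32 = 0.06624
  k=2: C(33,2)·0.12^2·0.88^31 = 0.14453
P(X ≤ 2) = 0.22549

0.225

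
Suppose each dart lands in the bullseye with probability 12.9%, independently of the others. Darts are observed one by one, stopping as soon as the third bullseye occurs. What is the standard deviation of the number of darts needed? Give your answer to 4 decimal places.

12.5308

Y = total darts until the third success; negative binomial with r=3, p=0.129.
SD(Y) = √[r(1−p)/p²] = √(157.021814) = 12.530835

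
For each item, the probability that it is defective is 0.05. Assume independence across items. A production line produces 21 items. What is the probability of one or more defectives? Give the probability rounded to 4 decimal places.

P(at least one) = 1 − P(none) = 1 − (1 − 0.05)^21
= 1 − 0.340562 = 0.659438

0.6594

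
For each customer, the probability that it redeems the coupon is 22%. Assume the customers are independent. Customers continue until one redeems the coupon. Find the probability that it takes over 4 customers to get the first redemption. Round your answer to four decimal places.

0.3702

Y = number of customers to the first success; geometric, p = 0.22.
P(Y > 4) = P(first 4 all fail) = (1−p)^4 = 0.370151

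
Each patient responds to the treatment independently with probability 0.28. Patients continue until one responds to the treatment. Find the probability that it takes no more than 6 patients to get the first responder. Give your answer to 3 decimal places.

Y = number of patients to the first success; geometric, p = 0.28.
P(Y ≤ 6) = 1 − (1−p)^6 = 1 − 0.13931 = 0.86069

0.861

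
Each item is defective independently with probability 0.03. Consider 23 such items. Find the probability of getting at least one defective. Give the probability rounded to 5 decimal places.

P(at least one) = 1 − P(none) = 1 − (1 − 0.03)^23
= 1 − 0.4963064 = 0.5036936

0.50369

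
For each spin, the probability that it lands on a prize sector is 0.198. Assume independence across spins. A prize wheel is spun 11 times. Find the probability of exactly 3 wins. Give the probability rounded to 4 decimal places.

X ~ Binomial(n=11, p=0.198).
P(X=3) = C(11,3) · p^3 · (1−p)^8
= 165 · 0.0077624 · 0.17116 = 0.219217

0.2192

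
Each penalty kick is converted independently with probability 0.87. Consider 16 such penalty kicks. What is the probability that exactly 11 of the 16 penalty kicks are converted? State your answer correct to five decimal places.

X ~ Binomial(n=16, p=0.87).
P(X=11) = C(16,11) · p^11 · (1−p)^5
= 4368 · 0.21613 · 3.7129e-05 = 0.0350519

0.03505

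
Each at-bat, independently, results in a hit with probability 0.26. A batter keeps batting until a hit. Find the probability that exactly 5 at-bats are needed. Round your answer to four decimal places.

0.0780

Geometric (trials to first success), p = 0.26.
P(Y = 5) = (1−p)^4 · p = 0.29987 · 0.26 = 0.077965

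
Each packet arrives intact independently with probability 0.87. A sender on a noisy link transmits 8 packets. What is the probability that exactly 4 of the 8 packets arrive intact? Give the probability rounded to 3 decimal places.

0.011

X ~ Binomial(n=8, p=0.87).
P(X=4) = C(8,4) · p^4 · (1−p)^4
= 70 · 0.5729 · 0.00028561 = 0.01145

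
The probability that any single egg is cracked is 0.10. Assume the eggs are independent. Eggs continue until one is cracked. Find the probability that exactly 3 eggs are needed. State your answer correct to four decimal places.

Geometric (trials to first success), p = 0.10.
P(Y = 3) = (1−p)^2 · p = 0.81 · 0.10 = 0.081000

0.0810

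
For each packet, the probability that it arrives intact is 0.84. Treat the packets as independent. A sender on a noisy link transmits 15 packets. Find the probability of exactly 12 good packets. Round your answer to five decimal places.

X ~ Binomial(n=15, p=0.84).
P(X=12) = C(15,12) · p^12 · (1−p)^3
= 455 · 0.12341 · 0.004096 = 0.2299973

0.23000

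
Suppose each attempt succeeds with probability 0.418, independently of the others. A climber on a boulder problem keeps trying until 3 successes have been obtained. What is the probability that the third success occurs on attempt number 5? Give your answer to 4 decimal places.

0.1484

Y = trial on which the third success occurs; negative binomial, r=3, p=0.418.
P(Y=5) = C(4,2) · p^3 · (1−p)^2
= 6 · 0.073035 · 0.33872 = 0.148431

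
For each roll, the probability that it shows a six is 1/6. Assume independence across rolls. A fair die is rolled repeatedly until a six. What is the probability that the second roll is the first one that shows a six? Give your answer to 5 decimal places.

0.13889

Geometric (trials to first success), p = 0.166667.
P(Y = 2) = (1−p)^1 · p = 0.83333 · 0.166667 = 0.1388889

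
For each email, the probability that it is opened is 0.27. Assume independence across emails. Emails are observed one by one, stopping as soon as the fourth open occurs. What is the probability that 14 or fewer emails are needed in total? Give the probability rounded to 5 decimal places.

Finishing within 14 emails ⇔ at least 4 successes in the first 14. With X ~ Binomial(14, 0.27), P(Y ≤ 14) = 1 − P(X ≤ 3).
  k=0: C(14,0)·0.27^0·0.73^14 = 0.0122045
  k=1: C(14,1)·0.27^1·0.73^13 = 0.0631959
  k=2: C(14,2)·0.27^2·0.73^12 = 0.1519299
  k=3: C(14,3)·0.27^3·0.73^11 = 0.2247730
1 − 0.4521033 = 0.5478967

0.54790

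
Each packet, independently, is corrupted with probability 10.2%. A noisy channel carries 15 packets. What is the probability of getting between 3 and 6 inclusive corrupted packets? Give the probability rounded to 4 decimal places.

X ~ Binomial(15, 0.102); P(3 ≤ X ≤ 6) = Σ C(15,k) p^k (1−p)^(15−k) over k:
  k=3: C(15,3)·0.102^3·0.898^12 = 0.132779
  k=4: C(15,4)·0.102^4·0.898^11 = 0.045245
  k=5: C(15,5)·0.102^5·0.898^10 = 0.011306
  k=6: C(15,6)·0.102^6·0.898^9 = 0.002140
Total = 0.191470

0.1915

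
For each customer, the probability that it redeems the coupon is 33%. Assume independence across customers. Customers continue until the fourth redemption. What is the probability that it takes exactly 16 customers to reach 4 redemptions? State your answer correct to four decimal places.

0.0442

Y = trial on which the fourth success occurs; negative binomial, r=4, p=0.33.
P(Y=16) = C(15,3) · p^4 · (1−p)^12
= 455 · 0.011859 · 0.0081827 = 0.044153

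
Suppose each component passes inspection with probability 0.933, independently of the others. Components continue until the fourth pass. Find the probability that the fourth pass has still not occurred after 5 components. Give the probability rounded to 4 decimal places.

Needing more than 5 components ⇔ fewer than 4 successes in the first 5. With X ~ Binomial(5, 0.933), P(Y > 5) = P(X ≤ 3).
  k=0: C(5,0)·0.933^0·0.067^5 = 0.000001
  k=1: C(5,1)·0.933^1·0.067^4 = 0.000094
  k=2: C(5,2)·0.933^2·0.067^3 = 0.002618
  k=3: C(5,3)·0.933^3·0.067^2 = 0.036458
P(X ≤ 3) = 0.039172

0.0392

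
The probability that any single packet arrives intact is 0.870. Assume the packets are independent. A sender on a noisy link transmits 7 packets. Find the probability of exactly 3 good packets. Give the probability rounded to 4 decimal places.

X ~ Binomial(n=7, p=0.87).
P(X=3) = C(7,3) · p^3 · (1−p)^4
= 35 · 0.6585 · 0.00028561 = 0.006583

0.0066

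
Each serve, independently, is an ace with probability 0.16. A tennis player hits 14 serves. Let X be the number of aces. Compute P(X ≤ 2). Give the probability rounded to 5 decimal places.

0.60678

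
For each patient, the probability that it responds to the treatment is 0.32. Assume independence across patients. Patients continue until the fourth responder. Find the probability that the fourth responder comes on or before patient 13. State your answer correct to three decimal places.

0.640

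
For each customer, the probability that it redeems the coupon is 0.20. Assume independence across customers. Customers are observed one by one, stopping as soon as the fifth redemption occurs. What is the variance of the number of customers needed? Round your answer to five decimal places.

Y = total customers until the fifth success; negative binomial with r=5, p=0.20.
Var(Y) = r(1−p)/p² = 5·0.80 / 0.20² = 100.0000000

100.00000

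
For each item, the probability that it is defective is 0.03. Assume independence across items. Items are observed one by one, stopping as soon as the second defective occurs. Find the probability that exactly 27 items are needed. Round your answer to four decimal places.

0.0109

Y = trial on which the second success occurs; negative binomial, r=2, p=0.03.
P(Y=27) = C(26,1) · p^2 · (1−p)^25
= 26 · 0.0009 · 0.46697 = 0.010927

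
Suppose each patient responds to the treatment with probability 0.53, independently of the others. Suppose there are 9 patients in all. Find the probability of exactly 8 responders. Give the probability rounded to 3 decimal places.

0.026

X ~ Binomial(n=9, p=0.53).
P(X=8) = C(9,8) · p^8 · (1−p)^1
= 9 · 0.006226 · 0.47 = 0.02634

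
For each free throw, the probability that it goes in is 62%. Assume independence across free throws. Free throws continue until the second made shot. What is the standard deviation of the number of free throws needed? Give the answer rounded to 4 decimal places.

Y = total free throws until the second success; negative binomial with r=2, p=0.62.
SD(Y) = √[r(1−p)/p²] = √(1.977107) = 1.406096

1.4061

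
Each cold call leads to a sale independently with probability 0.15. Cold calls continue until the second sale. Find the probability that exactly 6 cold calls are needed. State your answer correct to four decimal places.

Y = trial on which the second success occurs; negative binomial, r=2, p=0.15.
P(Y=6) = C(5,1) · p^2 · (1−p)^4
= 5 · 0.0225 · 0.52201 = 0.058726

0.0587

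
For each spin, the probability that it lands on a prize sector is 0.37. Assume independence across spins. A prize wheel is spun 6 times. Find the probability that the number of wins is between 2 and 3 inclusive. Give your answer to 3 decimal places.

0.577

X ~ Binomial(6, 0.37); P(2 ≤ X ≤ 3) = Σ C(6,k) p^k (1−p)^(6−k) over k:
  k=2: C(6,2)·0.37^2·0.63^4 = 0.32349
  k=3: C(6,3)·0.37^3·0.63^3 = 0.25331
Total = 0.57680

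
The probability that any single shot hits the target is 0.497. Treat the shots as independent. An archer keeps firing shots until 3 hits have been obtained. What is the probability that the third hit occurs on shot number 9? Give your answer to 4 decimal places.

0.0557

Y = trial on which the third success occurs; negative binomial, r=3, p=0.497.
P(Y=9) = C(8,2) · p^3 · (1−p)^6
= 28 · 0.12276 · 0.016196 = 0.055672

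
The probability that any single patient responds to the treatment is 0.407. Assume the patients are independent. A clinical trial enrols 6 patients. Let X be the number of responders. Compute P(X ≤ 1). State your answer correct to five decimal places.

0.22255

X ~ Binomial(6, 0.407); P(X ≤ 1) = Σ C(6,k) p^k (1−p)^(6−k) over k:
  k=0: C(6,0)·0.407^0·0.593^6 = 0.0434839
  k=1: C(6,1)·0.407^1·0.593^5 = 0.1790685
Total = 0.2225523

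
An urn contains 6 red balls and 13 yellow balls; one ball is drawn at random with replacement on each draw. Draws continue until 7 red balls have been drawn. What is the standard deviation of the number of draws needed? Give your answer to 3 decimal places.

6.930

Y = total draws until the seventh success; negative binomial with r=7, p=0.315789.
SD(Y) = √[r(1−p)/p²] = √(48.02778) = 6.93021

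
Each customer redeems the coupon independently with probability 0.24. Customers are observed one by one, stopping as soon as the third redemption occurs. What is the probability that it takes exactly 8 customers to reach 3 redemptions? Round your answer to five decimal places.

0.07361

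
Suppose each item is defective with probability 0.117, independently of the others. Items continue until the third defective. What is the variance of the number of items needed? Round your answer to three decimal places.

193.513

Y = total items until the third success; negative binomial with r=3, p=0.117.
Var(Y) = r(1−p)/p² = 3·0.883 / 0.117² = 193.51304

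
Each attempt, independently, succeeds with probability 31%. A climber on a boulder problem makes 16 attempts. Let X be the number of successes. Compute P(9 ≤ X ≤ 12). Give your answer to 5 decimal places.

0.03167

X ~ Binomial(16, 0.31); P(9 ≤ X ≤ 12) = Σ C(16,k) p^k (1−p)^(16−k) over k:
  k=9: C(16,9)·0.31^9·0.69^7 = 0.0225229
  k=10: C(16,10)·0.31^10·0.69^6 = 0.0070833
  k=11: C(16,11)·0.31^11·0.69^5 = 0.0017358
  k=12: C(16,12)·0.31^12·0.69^4 = 0.0003249
Total = 0.0316670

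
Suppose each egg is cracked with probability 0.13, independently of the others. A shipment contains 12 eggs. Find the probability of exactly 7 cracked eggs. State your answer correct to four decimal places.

X ~ Binomial(n=12, p=0.13).
P(X=7) = C(12,7) · p^7 · (1−p)^5
= 792 · 6.2749e-07 · 0.49842 = 0.000248

0.0002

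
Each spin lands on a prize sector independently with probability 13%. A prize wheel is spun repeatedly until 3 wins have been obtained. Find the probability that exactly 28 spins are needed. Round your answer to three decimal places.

Y = trial on which the third success occurs; negative binomial, r=3, p=0.13.
P(Y=28) = C(27,2) · p^3 · (1−p)^25
= 351 · 0.002197 · 0.03076 = 0.02372

0.024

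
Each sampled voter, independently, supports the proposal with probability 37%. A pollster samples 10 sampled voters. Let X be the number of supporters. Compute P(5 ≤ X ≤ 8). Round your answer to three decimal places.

0.293

X ~ Binomial(10, 0.37); P(5 ≤ X ≤ 8) = Σ C(10,k) p^k (1−p)^(10−k) over k:
  k=5: C(10,5)·0.37^5·0.63^5 = 0.17343
  k=6: C(10,6)·0.37^6·0.63^4 = 0.08488
  k=7: C(10,7)·0.37^7·0.63^3 = 0.02848
  k=8: C(10,8)·0.37^8·0.63^2 = 0.00627
Total = 0.29306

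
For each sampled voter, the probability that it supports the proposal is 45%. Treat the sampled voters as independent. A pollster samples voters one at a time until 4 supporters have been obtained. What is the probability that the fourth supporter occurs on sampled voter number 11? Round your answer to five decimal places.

0.07492

Y = trial on which the fourth success occurs; negative binomial, r=4, p=0.45.
P(Y=11) = C(10,3) · p^4 · (1−p)^7
= 120 · 0.041006 · 0.015224 = 0.0749152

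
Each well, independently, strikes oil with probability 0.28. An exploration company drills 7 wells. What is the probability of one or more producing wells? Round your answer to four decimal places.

0.8997

P(at least one) = 1 − P(none) = 1 − (1 − 0.28)^7
= 1 − 0.100306 = 0.899694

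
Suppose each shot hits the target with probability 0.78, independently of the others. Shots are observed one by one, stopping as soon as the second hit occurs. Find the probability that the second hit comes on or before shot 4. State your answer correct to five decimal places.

Finishing within 4 shots ⇔ at least 2 successes in the first 4. With X ~ Binomial(4, 0.78), P(Y ≤ 4) = 1 − P(X ≤ 1).
  k=0: C(4,0)·0.78^0·0.22^4 = 0.0023426
  k=1: C(4,1)·0.78^1·0.22^3 = 0.0332218
1 − 0.0355643 = 0.9644357

0.96444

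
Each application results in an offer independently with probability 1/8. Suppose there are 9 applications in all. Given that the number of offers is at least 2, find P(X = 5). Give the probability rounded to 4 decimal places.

X ~ Binomial(9, 0.125). Want P(X=5 | X≥2) = P(X=5) / P(X≥2).
P(X=5) = C(9,5)·0.125^5·0.875^4 = 0.002254
P(X≥2) = 1 − 0.300658 − 0.386560 = 0.312782
Ratio = 0.002254 / 0.312782 = 0.007206

0.0072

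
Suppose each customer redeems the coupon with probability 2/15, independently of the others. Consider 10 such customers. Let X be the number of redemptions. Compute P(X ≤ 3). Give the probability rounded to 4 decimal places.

0.9660

X ~ Binomial(10, 0.133333); P(X ≤ 3) = Σ C(10,k) p^k (1−p)^(10−k) over k:
  k=0: C(10,0)·0.133333^0·0.866667^10 = 0.239068
  k=1: C(10,1)·0.133333^1·0.866667^9 = 0.367796
  k=2: C(10,2)·0.133333^2·0.866667^8 = 0.254628
  k=3: C(10,3)·0.133333^3·0.866667^7 = 0.104463
Total = 0.965955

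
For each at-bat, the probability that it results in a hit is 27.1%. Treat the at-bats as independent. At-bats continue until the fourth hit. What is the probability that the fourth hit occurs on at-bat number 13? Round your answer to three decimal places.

Y = trial on which the fourth success occurs; negative binomial, r=4, p=0.271.
P(Y=13) = C(12,3) · p^4 · (1−p)^9
= 220 · 0.0053936 · 0.05815 = 0.06900

0.069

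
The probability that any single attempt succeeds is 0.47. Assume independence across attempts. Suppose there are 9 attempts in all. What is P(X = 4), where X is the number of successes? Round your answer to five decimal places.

X ~ Binomial(n=9, p=0.47).
P(X=4) = C(9,4) · p^4 · (1−p)^5
= 126 · 0.048797 · 0.04182 = 0.2571232

0.25712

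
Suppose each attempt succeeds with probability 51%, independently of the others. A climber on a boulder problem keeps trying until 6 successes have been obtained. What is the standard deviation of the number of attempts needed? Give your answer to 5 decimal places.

3.36204

Y = total attempts until the sixth success; negative binomial with r=6, p=0.51.
SD(Y) = √[r(1−p)/p²] = √(11.3033449) = 3.3620447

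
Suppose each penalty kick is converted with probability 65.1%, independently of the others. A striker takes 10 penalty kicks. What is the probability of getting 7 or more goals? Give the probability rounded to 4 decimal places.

0.5165

X ~ Binomial(10, 0.651); P(X ≥ 7) = Σ C(10,k) p^k (1−p)^(10−k) over k:
  k=7: C(10,7)·0.651^7·0.349^3 = 0.252769
  k=8: C(10,8)·0.651^8·0.349^2 = 0.176812
  k=9: C(10,9)·0.651^9·0.349^1 = 0.073292
  k=10: C(10,10)·0.651^10·0.349^0 = 0.013671
Total = 0.516544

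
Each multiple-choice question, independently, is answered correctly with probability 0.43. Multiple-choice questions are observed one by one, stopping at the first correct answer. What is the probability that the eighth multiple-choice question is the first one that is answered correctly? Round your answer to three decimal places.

Geometric (trials to first success), p = 0.43.
P(Y = 8) = (1−p)^7 · p = 0.019549 · 0.43 = 0.00841

0.008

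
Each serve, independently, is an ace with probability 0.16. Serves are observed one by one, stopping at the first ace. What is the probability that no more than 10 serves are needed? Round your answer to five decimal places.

Y = number of serves to the first success; geometric, p = 0.16.
P(Y ≤ 10) = 1 − (1−p)^10 = 1 − 0.1749012 = 0.8250988

0.82510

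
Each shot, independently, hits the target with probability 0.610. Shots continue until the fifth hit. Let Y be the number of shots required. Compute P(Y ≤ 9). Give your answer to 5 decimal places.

Finishing within 9 shots ⇔ at least 5 successes in the first 9. With X ~ Binomial(9, 0.61), P(Y ≤ 9) = 1 − P(X ≤ 4).
  k=0: C(9,0)·0.61^0·0.39^9 = 0.0002087
  k=1: C(9,1)·0.61^1·0.39^8 = 0.0029383
  k=2: C(9,2)·0.61^2·0.39^7 = 0.0183829
  k=3: C(9,3)·0.61^3·0.39^6 = 0.0670898
  k=4: C(9,4)·0.61^4·0.39^5 = 0.1574030
1 − 0.2460227 = 0.7539773

0.75398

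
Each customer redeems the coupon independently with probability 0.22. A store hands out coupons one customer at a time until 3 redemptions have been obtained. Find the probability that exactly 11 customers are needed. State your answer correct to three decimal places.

Y = trial on which the third success occurs; negative binomial, r=3, p=0.22.
P(Y=11) = C(10,2) · p^3 · (1−p)^8
= 45 · 0.010648 · 0.13701 = 0.06565

0.066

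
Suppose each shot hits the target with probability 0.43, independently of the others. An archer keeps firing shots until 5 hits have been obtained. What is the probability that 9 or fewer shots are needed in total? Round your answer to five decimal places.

0.33216

Finishing within 9 shots ⇔ at least 5 successes in the first 9. With X ~ Binomial(9, 0.43), P(Y ≤ 9) = 1 − P(X ≤ 4).
  k=0: C(9,0)·0.43^0·0.57^9 = 0.0063515
  k=1: C(9,1)·0.43^1·0.57^8 = 0.0431231
  k=2: C(9,2)·0.43^2·0.57^7 = 0.1301258
  k=3: C(9,3)·0.43^3·0.57^6 = 0.2290518
  k=4: C(9,4)·0.43^4·0.57^5 = 0.2591902
1 − 0.6678424 = 0.3321576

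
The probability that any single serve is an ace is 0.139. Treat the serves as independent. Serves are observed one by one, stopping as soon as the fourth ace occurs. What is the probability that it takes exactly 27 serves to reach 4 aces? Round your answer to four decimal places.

Y = trial on which the fourth success occurs; negative binomial, r=4, p=0.139.
P(Y=27) = C(26,3) · p^4 · (1−p)^23
= 2600 · 0.0003733 · 0.031994 = 0.031053

0.0311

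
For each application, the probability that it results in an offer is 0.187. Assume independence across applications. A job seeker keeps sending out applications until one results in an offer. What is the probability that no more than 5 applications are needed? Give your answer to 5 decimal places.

0.64482

Y = number of applications to the first success; geometric, p = 0.187.
P(Y ≤ 5) = 1 − (1−p)^5 = 1 − 0.3551835 = 0.6448165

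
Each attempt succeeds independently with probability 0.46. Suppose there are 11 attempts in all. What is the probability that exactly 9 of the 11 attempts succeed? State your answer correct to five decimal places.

0.01479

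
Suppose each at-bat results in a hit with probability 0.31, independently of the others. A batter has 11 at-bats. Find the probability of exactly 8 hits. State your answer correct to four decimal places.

X ~ Binomial(n=11, p=0.31).
P(X=8) = C(11,8) · p^8 · (1−p)^3
= 165 · 8.5289e-05 · 0.32851 = 0.004623

0.0046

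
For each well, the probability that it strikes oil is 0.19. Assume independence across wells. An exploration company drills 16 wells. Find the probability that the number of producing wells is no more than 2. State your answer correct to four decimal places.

0.3899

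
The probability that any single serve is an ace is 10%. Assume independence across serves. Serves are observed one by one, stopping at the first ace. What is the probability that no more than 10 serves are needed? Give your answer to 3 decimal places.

0.651

Y = number of serves to the first success; geometric, p = 0.10.
P(Y ≤ 10) = 1 − (1−p)^10 = 1 − 0.34868 = 0.65132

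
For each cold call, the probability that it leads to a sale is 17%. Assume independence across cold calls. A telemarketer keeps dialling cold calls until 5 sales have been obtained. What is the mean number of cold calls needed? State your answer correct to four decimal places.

29.4118

Y = total cold calls until the fifth success; negative binomial with r=5, p=0.17.
E[Y] = r / p = 5 / 0.17 = 29.411765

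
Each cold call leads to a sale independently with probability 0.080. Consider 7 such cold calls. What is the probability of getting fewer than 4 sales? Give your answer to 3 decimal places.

0.999

X ~ Binomial(7, 0.08); P(X ≤ 3) = Σ C(7,k) p^k (1−p)^(7−k) over k:
  k=0: C(7,0)·0.08^0·0.92^7 = 0.55785
  k=1: C(7,1)·0.08^1·0.92^6 = 0.33956
  k=2: C(7,2)·0.08^2·0.92^5 = 0.08858
  k=3: C(7,3)·0.08^3·0.92^4 = 0.01284
Total = 0.99882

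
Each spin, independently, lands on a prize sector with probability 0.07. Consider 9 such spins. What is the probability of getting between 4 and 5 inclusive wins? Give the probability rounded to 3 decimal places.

0.002

X ~ Binomial(9, 0.07); P(4 ≤ X ≤ 5) = Σ C(9,k) p^k (1−p)^(9−k) over k:
  k=4: C(9,4)·0.07^4·0.93^5 = 0.00210
  k=5: C(9,5)·0.07^5·0.93^4 = 0.00016
Total = 0.00226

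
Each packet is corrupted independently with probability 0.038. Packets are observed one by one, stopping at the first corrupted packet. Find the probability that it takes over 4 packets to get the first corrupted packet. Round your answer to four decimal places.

0.8564

Y = number of packets to the first success; geometric, p = 0.038.
P(Y > 4) = P(first 4 all fail) = (1−p)^4 = 0.856447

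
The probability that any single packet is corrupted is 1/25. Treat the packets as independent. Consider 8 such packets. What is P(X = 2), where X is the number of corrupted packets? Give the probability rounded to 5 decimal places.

0.03507

X ~ Binomial(n=8, p=0.04).
P(X=2) = C(8,2) · p^2 · (1−p)^6
= 28 · 0.0016 · 0.78276 = 0.0350675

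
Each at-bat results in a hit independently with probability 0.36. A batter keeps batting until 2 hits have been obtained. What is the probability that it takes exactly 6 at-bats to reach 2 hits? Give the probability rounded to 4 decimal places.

Y = trial on which the second success occurs; negative binomial, r=2, p=0.36.
P(Y=6) = C(5,1) · p^2 · (1−p)^4
= 5 · 0.1296 · 0.16777 = 0.108716

0.1087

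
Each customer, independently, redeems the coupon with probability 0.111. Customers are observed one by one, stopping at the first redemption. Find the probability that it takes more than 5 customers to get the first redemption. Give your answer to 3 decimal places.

0.555

Y = number of customers to the first success; geometric, p = 0.111.
P(Y > 5) = P(first 5 all fail) = (1−p)^5 = 0.55528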